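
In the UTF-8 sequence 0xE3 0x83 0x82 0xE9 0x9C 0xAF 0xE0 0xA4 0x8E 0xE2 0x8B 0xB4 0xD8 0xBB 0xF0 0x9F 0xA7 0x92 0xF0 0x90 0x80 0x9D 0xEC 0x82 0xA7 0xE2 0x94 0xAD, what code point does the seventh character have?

Offset 0: leading byte 0xE3 = 11100011 → 3-byte char #1 = E3 83 82.
Offset 3: leading byte 0xE9 = 11101001 → 3-byte char #2 = E9 9C AF.
Offset 6: leading byte 0xE0 = 11100000 → 3-byte char #3 = E0 A4 8E.
Offset 9: leading byte 0xE2 = 11100010 → 3-byte char #4 = E2 8B B4.
Offset 12: leading byte 0xD8 = 11011000 → 2-byte char #5 = D8 BB.
Offset 14: leading byte 0xF0 = 11110000 → 4-byte char #6 = F0 9F A7 92.
Offset 18: leading byte 0xF0 = 11110000 → 4-byte char #7 = F0 90 80 9D.
Leading byte 0xF0 = 11110000 matches 11110xxx → 4-byte sequence.
Byte 1: 0xF0 = 11110000, payload 000 (3 bits).
Byte 2: 0x90 = 10010000 (10xxxxxx ✓), payload 010000.
Byte 3: 0x80 = 10000000 (10xxxxxx ✓), payload 000000.
Byte 4: 0x9D = 10011101 (10xxxxxx ✓), payload 011101.
Concatenate: 000010000000000011101 = 0x1001D (21 bits → U+1001D).

U+1001D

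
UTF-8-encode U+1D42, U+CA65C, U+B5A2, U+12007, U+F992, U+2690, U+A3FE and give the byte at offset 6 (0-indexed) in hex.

0x9C

U+1D42 → 3-byte form E1 B5 82 at offsets 0–2.
U+CA65C → 4-byte form F3 8A 99 9C at offsets 3–6.
Offset 6 falls in char 2's range; it's byte 4 of F3 8A 99 9C = 0x9C.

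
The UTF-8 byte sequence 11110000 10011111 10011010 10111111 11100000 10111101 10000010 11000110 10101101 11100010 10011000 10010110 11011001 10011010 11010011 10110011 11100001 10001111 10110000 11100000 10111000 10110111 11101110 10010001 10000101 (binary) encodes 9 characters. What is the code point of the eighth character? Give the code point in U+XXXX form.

Offset 0: leading byte 0xF0 = 11110000 → 4-byte char #1 = F0 9F 9A BF.
Offset 4: leading byte 0xE0 = 11100000 → 3-byte char #2 = E0 BD 82.
Offset 7: leading byte 0xC6 = 11000110 → 2-byte char #3 = C6 AD.
Offset 9: leading byte 0xE2 = 11100010 → 3-byte char #4 = E2 98 96.
Offset 12: leading byte 0xD9 = 11011001 → 2-byte char #5 = D9 9A.
Offset 14: leading byte 0xD3 = 11010011 → 2-byte char #6 = D3 B3.
Offset 16: leading byte 0xE1 = 11100001 → 3-byte char #7 = E1 8F B0.
Offset 19: leading byte 0xE0 = 11100000 → 3-byte char #8 = E0 B8 B7.
Leading byte 0xE0 = 11100000 matches 1110xxxx → 3-byte sequence.
Byte 1: 0xE0 = 11100000, payload 0000 (4 bits).
Byte 2: 0xB8 = 10111000 (10xxxxxx ✓), payload 111000.
Byte 3: 0xB7 = 10110111 (10xxxxxx ✓), payload 110111.
Concatenate: 0000111000110111 = 0xE37 (16 bits → U+0E37).

U+0E37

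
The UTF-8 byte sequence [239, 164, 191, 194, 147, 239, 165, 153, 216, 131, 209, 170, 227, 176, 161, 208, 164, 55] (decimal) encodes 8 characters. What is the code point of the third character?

Offset 0: leading byte 0xEF = 11101111 → 3-byte char #1 = EF A4 BF.
Offset 3: leading byte 0xC2 = 11000010 → 2-byte char #2 = C2 93.
Offset 5: leading byte 0xEF = 11101111 → 3-byte char #3 = EF A5 99.
Leading byte 0xEF = 11101111 matches 1110xxxx → 3-byte sequence.
Byte 1: 0xEF = 11101111, payload 1111 (4 bits).
Byte 2: 0xA5 = 10100101 (10xxxxxx ✓), payload 100101.
Byte 3: 0x99 = 10011001 (10xxxxxx ✓), payload 011001.
Concatenate: 1111100101011001 = 0xF959 (16 bits → U+F959).

U+F959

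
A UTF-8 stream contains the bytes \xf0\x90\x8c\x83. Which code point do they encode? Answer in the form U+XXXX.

U+10303

Leading byte 0xF0 = 11110000 matches 11110xxx → 4-byte sequence.
Byte 1: 0xF0 = 11110000, payload 000 (3 bits).
Byte 2: 0x90 = 10010000 (10xxxxxx ✓), payload 010000.
Byte 3: 0x8C = 10001100 (10xxxxxx ✓), payload 001100.
Byte 4: 0x83 = 10000011 (10xxxxxx ✓), payload 000011.
Concatenate: 000010000001100000011 = 0x10303 (21 bits → U+10303).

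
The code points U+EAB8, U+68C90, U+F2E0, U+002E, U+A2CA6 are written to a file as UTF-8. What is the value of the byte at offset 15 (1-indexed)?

0xA6

1-indexed offset 15 is 0-indexed offset 14.
U+EAB8 → 3-byte form EE AA B8 at offsets 0–2.
U+68C90 → 4-byte form F1 A8 B2 90 at offsets 3–6.
U+F2E0 → 3-byte form EF 8B A0 at offsets 7–9.
U+002E → 1-byte form 2E at offsets 10–10.
U+A2CA6 → 4-byte form F2 A2 B2 A6 at offsets 11–14.
Offset 14 falls in char 5's range; it's byte 4 of F2 A2 B2 A6 = 0xA6.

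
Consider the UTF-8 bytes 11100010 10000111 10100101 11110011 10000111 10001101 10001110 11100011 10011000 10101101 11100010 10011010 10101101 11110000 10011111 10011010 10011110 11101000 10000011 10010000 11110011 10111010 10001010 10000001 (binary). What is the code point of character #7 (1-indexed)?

Offset 0: leading byte 0xE2 = 11100010 → 3-byte char #1 = E2 87 A5.
Offset 3: leading byte 0xF3 = 11110011 → 4-byte char #2 = F3 87 8D 8E.
Offset 7: leading byte 0xE3 = 11100011 → 3-byte char #3 = E3 98 AD.
Offset 10: leading byte 0xE2 = 11100010 → 3-byte char #4 = E2 9A AD.
Offset 13: leading byte 0xF0 = 11110000 → 4-byte char #5 = F0 9F 9A 9E.
Offset 17: leading byte 0xE8 = 11101000 → 3-byte char #6 = E8 83 90.
Offset 20: leading byte 0xF3 = 11110011 → 4-byte char #7 = F3 BA 8A 81.
Leading byte 0xF3 = 11110011 matches 11110xxx → 4-byte sequence.
Byte 1: 0xF3 = 11110011, payload 011 (3 bits).
Byte 2: 0xBA = 10111010 (10xxxxxx ✓), payload 111010.
Byte 3: 0x8A = 10001010 (10xxxxxx ✓), payload 001010.
Byte 4: 0x81 = 10000001 (10xxxxxx ✓), payload 000001.
Concatenate: 011111010001010000001 = 0xFA281 (21 bits → U+FA281).

U+FA281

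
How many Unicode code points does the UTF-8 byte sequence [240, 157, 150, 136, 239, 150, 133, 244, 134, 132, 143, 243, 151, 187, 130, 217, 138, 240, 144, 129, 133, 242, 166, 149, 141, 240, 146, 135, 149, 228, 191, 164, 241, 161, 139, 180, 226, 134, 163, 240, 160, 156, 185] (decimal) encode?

Byte at offset 0: 0xF0 = 11110000 → 4-byte char (#1). Advance 4.
Byte at offset 4: 0xEF = 11101111 → 3-byte char (#2). Advance 3.
Byte at offset 7: 0xF4 = 11110100 → 4-byte char (#3). Advance 4.
Byte at offset 11: 0xF3 = 11110011 → 4-byte char (#4). Advance 4.
Byte at offset 15: 0xD9 = 11011001 → 2-byte char (#5). Advance 2.
Byte at offset 17: 0xF0 = 11110000 → 4-byte char (#6). Advance 4.
Byte at offset 21: 0xF2 = 11110010 → 4-byte char (#7). Advance 4.
Byte at offset 25: 0xF0 = 11110000 → 4-byte char (#8). Advance 4.
Byte at offset 29: 0xE4 = 11100100 → 3-byte char (#9). Advance 3.
Byte at offset 32: 0xF1 = 11110001 → 4-byte char (#10). Advance 4.
Byte at offset 36: 0xE2 = 11100010 → 3-byte char (#11). Advance 3.
Byte at offset 39: 0xF0 = 11110000 → 4-byte char (#12). Advance 4.
Reached end at offset 43 after 12 code points.

12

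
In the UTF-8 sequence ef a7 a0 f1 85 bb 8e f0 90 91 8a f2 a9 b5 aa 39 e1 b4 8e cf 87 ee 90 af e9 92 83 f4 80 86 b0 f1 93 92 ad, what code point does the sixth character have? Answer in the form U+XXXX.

Offset 0: leading byte 0xEF = 11101111 → 3-byte char #1 = EF A7 A0.
Offset 3: leading byte 0xF1 = 11110001 → 4-byte char #2 = F1 85 BB 8E.
Offset 7: leading byte 0xF0 = 11110000 → 4-byte char #3 = F0 90 91 8A.
Offset 11: leading byte 0xF2 = 11110010 → 4-byte char #4 = F2 A9 B5 AA.
Offset 15: leading byte 0x39 = 00111001 → 1-byte char #5 = 39.
Offset 16: leading byte 0xE1 = 11100001 → 3-byte char #6 = E1 B4 8E.
Leading byte 0xE1 = 11100001 matches 1110xxxx → 3-byte sequence.
Byte 1: 0xE1 = 11100001, payload 0001 (4 bits).
Byte 2: 0xB4 = 10110100 (10xxxxxx ✓), payload 110100.
Byte 3: 0x8E = 10001110 (10xxxxxx ✓), payload 001110.
Concatenate: 0001110100001110 = 0x1D0E (16 bits → U+1D0E).

U+1D0E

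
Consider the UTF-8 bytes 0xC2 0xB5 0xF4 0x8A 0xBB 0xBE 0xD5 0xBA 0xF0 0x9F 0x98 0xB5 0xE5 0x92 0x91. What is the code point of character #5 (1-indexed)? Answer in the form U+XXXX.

U+5491

Offset 0: leading byte 0xC2 = 11000010 → 2-byte char #1 = C2 B5.
Offset 2: leading byte 0xF4 = 11110100 → 4-byte char #2 = F4 8A BB BE.
Offset 6: leading byte 0xD5 = 11010101 → 2-byte char #3 = D5 BA.
Offset 8: leading byte 0xF0 = 11110000 → 4-byte char #4 = F0 9F 98 B5.
Offset 12: leading byte 0xE5 = 11100101 → 3-byte char #5 = E5 92 91.
Leading byte 0xE5 = 11100101 matches 1110xxxx → 3-byte sequence.
Byte 1: 0xE5 = 11100101, payload 0101 (4 bits).
Byte 2: 0x92 = 10010010 (10xxxxxx ✓), payload 010010.
Byte 3: 0x91 = 10010001 (10xxxxxx ✓), payload 010001.
Concatenate: 0101010010010001 = 0x5491 (16 bits → U+5491).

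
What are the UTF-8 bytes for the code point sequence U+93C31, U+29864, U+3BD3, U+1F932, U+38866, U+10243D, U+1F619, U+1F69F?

F2 93 B0 B1 F0 A9 A1 A4 E3 AF 93 F0 9F A4 B2 F0 B8 A1 A6 F4 82 90 BD F0 9F 98 99 F0 9F 9A 9F

U+93C31: 4-byte form → F2 93 B0 B1.
U+29864: 4-byte form → F0 A9 A1 A4.
U+3BD3: 3-byte form → E3 AF 93.
U+1F932: 4-byte form → F0 9F A4 B2.
U+38866: 4-byte form → F0 B8 A1 A6.
U+10243D: 4-byte form → F4 82 90 BD.
U+1F619: 4-byte form → F0 9F 98 99.
U+1F69F: 4-byte form → F0 9F 9A 9F.
Concatenated (31 bytes): F2 93 B0 B1 F0 A9 A1 A4 E3 AF 93 F0 9F A4 B2 F0 B8 A1 A6 F4 82 90 BD F0 9F 98 99 F0 9F 9A 9F.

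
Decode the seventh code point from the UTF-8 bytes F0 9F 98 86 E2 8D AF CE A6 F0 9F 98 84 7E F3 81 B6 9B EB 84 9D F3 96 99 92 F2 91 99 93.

Offset 0: leading byte 0xF0 = 11110000 → 4-byte char #1 = F0 9F 98 86.
Offset 4: leading byte 0xE2 = 11100010 → 3-byte char #2 = E2 8D AF.
Offset 7: leading byte 0xCE = 11001110 → 2-byte char #3 = CE A6.
Offset 9: leading byte 0xF0 = 11110000 → 4-byte char #4 = F0 9F 98 84.
Offset 13: leading byte 0x7E = 01111110 → 1-byte char #5 = 7E.
Offset 14: leading byte 0xF3 = 11110011 → 4-byte char #6 = F3 81 B6 9B.
Offset 18: leading byte 0xEB = 11101011 → 3-byte char #7 = EB 84 9D.
Leading byte 0xEB = 11101011 matches 1110xxxx → 3-byte sequence.
Byte 1: 0xEB = 11101011, payload 1011 (4 bits).
Byte 2: 0x84 = 10000100 (10xxxxxx ✓), payload 000100.
Byte 3: 0x9D = 10011101 (10xxxxxx ✓), payload 011101.
Concatenate: 1011000100011101 = 0xB11D (16 bits → U+B11D).

U+B11D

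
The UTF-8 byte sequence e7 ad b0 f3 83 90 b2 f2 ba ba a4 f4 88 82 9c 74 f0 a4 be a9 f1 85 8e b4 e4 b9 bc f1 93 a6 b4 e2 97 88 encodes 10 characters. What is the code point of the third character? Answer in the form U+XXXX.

Offset 0: leading byte 0xE7 = 11100111 → 3-byte char #1 = E7 AD B0.
Offset 3: leading byte 0xF3 = 11110011 → 4-byte char #2 = F3 83 90 B2.
Offset 7: leading byte 0xF2 = 11110010 → 4-byte char #3 = F2 BA BA A4.
Leading byte 0xF2 = 11110010 matches 11110xxx → 4-byte sequence.
Byte 1: 0xF2 = 11110010, payload 010 (3 bits).
Byte 2: 0xBA = 10111010 (10xxxxxx ✓), payload 111010.
Byte 3: 0xBA = 10111010 (10xxxxxx ✓), payload 111010.
Byte 4: 0xA4 = 10100100 (10xxxxxx ✓), payload 100100.
Concatenate: 010111010111010100100 = 0xBAEA4 (21 bits → U+BAEA4).

U+BAEA4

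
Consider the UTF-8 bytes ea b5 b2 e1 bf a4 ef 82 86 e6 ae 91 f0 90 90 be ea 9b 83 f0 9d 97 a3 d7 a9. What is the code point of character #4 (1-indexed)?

Offset 0: leading byte 0xEA = 11101010 → 3-byte char #1 = EA B5 B2.
Offset 3: leading byte 0xE1 = 11100001 → 3-byte char #2 = E1 BF A4.
Offset 6: leading byte 0xEF = 11101111 → 3-byte char #3 = EF 82 86.
Offset 9: leading byte 0xE6 = 11100110 → 3-byte char #4 = E6 AE 91.
Leading byte 0xE6 = 11100110 matches 1110xxxx → 3-byte sequence.
Byte 1: 0xE6 = 11100110, payload 0110 (4 bits).
Byte 2: 0xAE = 10101110 (10xxxxxx ✓), payload 101110.
Byte 3: 0x91 = 10010001 (10xxxxxx ✓), payload 010001.
Concatenate: 0110101110010001 = 0x6B91 (16 bits → U+6B91).

U+6B91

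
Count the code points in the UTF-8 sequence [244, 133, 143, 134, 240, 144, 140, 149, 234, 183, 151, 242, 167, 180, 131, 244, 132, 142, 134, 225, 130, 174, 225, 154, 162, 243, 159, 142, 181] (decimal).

Byte at offset 0: 0xF4 = 11110100 → 4-byte char (#1). Advance 4.
Byte at offset 4: 0xF0 = 11110000 → 4-byte char (#2). Advance 4.
Byte at offset 8: 0xEA = 11101010 → 3-byte char (#3). Advance 3.
Byte at offset 11: 0xF2 = 11110010 → 4-byte char (#4). Advance 4.
Byte at offset 15: 0xF4 = 11110100 → 4-byte char (#5). Advance 4.
Byte at offset 19: 0xE1 = 11100001 → 3-byte char (#6). Advance 3.
Byte at offset 22: 0xE1 = 11100001 → 3-byte char (#7). Advance 3.
Byte at offset 25: 0xF3 = 11110011 → 4-byte char (#8). Advance 4.
Reached end at offset 29 after 8 code points.

8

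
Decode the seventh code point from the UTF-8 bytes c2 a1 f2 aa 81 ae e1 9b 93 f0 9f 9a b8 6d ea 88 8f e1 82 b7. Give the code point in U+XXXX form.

Offset 0: leading byte 0xC2 = 11000010 → 2-byte char #1 = C2 A1.
Offset 2: leading byte 0xF2 = 11110010 → 4-byte char #2 = F2 AA 81 AE.
Offset 6: leading byte 0xE1 = 11100001 → 3-byte char #3 = E1 9B 93.
Offset 9: leading byte 0xF0 = 11110000 → 4-byte char #4 = F0 9F 9A B8.
Offset 13: leading byte 0x6D = 01101101 → 1-byte char #5 = 6D.
Offset 14: leading byte 0xEA = 11101010 → 3-byte char #6 = EA 88 8F.
Offset 17: leading byte 0xE1 = 11100001 → 3-byte char #7 = E1 82 B7.
Leading byte 0xE1 = 11100001 matches 1110xxxx → 3-byte sequence.
Byte 1: 0xE1 = 11100001, payload 0001 (4 bits).
Byte 2: 0x82 = 10000010 (10xxxxxx ✓), payload 000010.
Byte 3: 0xB7 = 10110111 (10xxxxxx ✓), payload 110111.
Concatenate: 0001000010110111 = 0x10B7 (16 bits → U+10B7).

U+10B7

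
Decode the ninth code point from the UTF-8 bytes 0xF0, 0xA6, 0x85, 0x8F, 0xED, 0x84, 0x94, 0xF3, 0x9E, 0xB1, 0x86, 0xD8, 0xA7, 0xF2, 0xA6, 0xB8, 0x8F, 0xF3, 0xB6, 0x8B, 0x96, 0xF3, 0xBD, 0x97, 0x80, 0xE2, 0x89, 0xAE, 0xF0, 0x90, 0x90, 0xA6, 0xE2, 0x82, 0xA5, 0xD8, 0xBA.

Offset 0: leading byte 0xF0 = 11110000 → 4-byte char #1 = F0 A6 85 8F.
Offset 4: leading byte 0xED = 11101101 → 3-byte char #2 = ED 84 94.
Offset 7: leading byte 0xF3 = 11110011 → 4-byte char #3 = F3 9E B1 86.
Offset 11: leading byte 0xD8 = 11011000 → 2-byte char #4 = D8 A7.
Offset 13: leading byte 0xF2 = 11110010 → 4-byte char #5 = F2 A6 B8 8F.
Offset 17: leading byte 0xF3 = 11110011 → 4-byte char #6 = F3 B6 8B 96.
Offset 21: leading byte 0xF3 = 11110011 → 4-byte char #7 = F3 BD 97 80.
Offset 25: leading byte 0xE2 = 11100010 → 3-byte char #8 = E2 89 AE.
Offset 28: leading byte 0xF0 = 11110000 → 4-byte char #9 = F0 90 90 A6.
Leading byte 0xF0 = 11110000 matches 11110xxx → 4-byte sequence.
Byte 1: 0xF0 = 11110000, payload 000 (3 bits).
Byte 2: 0x90 = 10010000 (10xxxxxx ✓), payload 010000.
Byte 3: 0x90 = 10010000 (10xxxxxx ✓), payload 010000.
Byte 4: 0xA6 = 10100110 (10xxxxxx ✓), payload 100110.
Concatenate: 000010000010000100110 = 0x10426 (21 bits → U+10426).

U+10426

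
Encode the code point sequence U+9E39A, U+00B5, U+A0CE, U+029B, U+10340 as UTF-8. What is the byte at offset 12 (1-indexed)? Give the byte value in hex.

0xF0

1-indexed offset 12 is 0-indexed offset 11.
U+9E39A → 4-byte form F2 9E 8E 9A at offsets 0–3.
U+00B5 → 2-byte form C2 B5 at offsets 4–5.
U+A0CE → 3-byte form EA 83 8E at offsets 6–8.
U+029B → 2-byte form CA 9B at offsets 9–10.
U+10340 → 4-byte form F0 90 8D 80 at offsets 11–14.
Offset 11 falls in char 5's range; it's byte 1 of F0 90 8D 80 = 0xF0.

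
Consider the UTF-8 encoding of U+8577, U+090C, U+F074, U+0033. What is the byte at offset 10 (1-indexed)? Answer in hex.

1-indexed offset 10 is 0-indexed offset 9.
U+8577 → 3-byte form E8 95 B7 at offsets 0–2.
U+090C → 3-byte form E0 A4 8C at offsets 3–5.
U+F074 → 3-byte form EF 81 B4 at offsets 6–8.
U+0033 → 1-byte form 33 at offsets 9–9.
Offset 9 falls in char 4's range; it's byte 1 of 33 = 0x33.

0x33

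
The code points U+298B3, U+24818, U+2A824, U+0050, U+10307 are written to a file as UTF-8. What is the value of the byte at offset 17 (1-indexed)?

0x87

1-indexed offset 17 is 0-indexed offset 16.
U+298B3 → 4-byte form F0 A9 A2 B3 at offsets 0–3.
U+24818 → 4-byte form F0 A4 A0 98 at offsets 4–7.
U+2A824 → 4-byte form F0 AA A0 A4 at offsets 8–11.
U+0050 → 1-byte form 50 at offsets 12–12.
U+10307 → 4-byte form F0 90 8C 87 at offsets 13–16.
Offset 16 falls in char 5's range; it's byte 4 of F0 90 8C 87 = 0x87.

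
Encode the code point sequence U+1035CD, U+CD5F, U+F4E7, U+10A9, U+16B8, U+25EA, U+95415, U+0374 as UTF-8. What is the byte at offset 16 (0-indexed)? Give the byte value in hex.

U+1035CD → 4-byte form F4 83 97 8D at offsets 0–3.
U+CD5F → 3-byte form EC B5 9F at offsets 4–6.
U+F4E7 → 3-byte form EF 93 A7 at offsets 7–9.
U+10A9 → 3-byte form E1 82 A9 at offsets 10–12.
U+16B8 → 3-byte form E1 9A B8 at offsets 13–15.
U+25EA → 3-byte form E2 97 AA at offsets 16–18.
Offset 16 falls in char 6's range; it's byte 1 of E2 97 AA = 0xE2.

0xE2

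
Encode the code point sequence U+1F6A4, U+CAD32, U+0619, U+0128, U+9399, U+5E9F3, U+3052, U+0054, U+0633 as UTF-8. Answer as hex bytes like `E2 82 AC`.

F0 9F 9A A4 F3 8A B4 B2 D8 99 C4 A8 E9 8E 99 F1 9E A7 B3 E3 81 92 54 D8 B3

U+1F6A4: 4-byte form → F0 9F 9A A4.
U+CAD32: 4-byte form → F3 8A B4 B2.
U+0619: 2-byte form → D8 99.
U+0128: 2-byte form → C4 A8.
U+9399: 3-byte form → E9 8E 99.
U+5E9F3: 4-byte form → F1 9E A7 B3.
U+3052: 3-byte form → E3 81 92.
U+0054: 1-byte form → 54.
U+0633: 2-byte form → D8 B3.
Concatenated (25 bytes): F0 9F 9A A4 F3 8A B4 B2 D8 99 C4 A8 E9 8E 99 F1 9E A7 B3 E3 81 92 54 D8 B3.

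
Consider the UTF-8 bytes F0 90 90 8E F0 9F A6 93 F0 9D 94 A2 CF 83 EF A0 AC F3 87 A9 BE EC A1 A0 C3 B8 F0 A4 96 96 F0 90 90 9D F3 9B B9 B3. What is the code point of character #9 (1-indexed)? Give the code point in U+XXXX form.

U+24596

Offset 0: leading byte 0xF0 = 11110000 → 4-byte char #1 = F0 90 90 8E.
Offset 4: leading byte 0xF0 = 11110000 → 4-byte char #2 = F0 9F A6 93.
Offset 8: leading byte 0xF0 = 11110000 → 4-byte char #3 = F0 9D 94 A2.
Offset 12: leading byte 0xCF = 11001111 → 2-byte char #4 = CF 83.
Offset 14: leading byte 0xEF = 11101111 → 3-byte char #5 = EF A0 AC.
Offset 17: leading byte 0xF3 = 11110011 → 4-byte char #6 = F3 87 A9 BE.
Offset 21: leading byte 0xEC = 11101100 → 3-byte char #7 = EC A1 A0.
Offset 24: leading byte 0xC3 = 11000011 → 2-byte char #8 = C3 B8.
Offset 26: leading byte 0xF0 = 11110000 → 4-byte char #9 = F0 A4 96 96.
Leading byte 0xF0 = 11110000 matches 11110xxx → 4-byte sequence.
Byte 1: 0xF0 = 11110000, payload 000 (3 bits).
Byte 2: 0xA4 = 10100100 (10xxxxxx ✓), payload 100100.
Byte 3: 0x96 = 10010110 (10xxxxxx ✓), payload 010110.
Byte 4: 0x96 = 10010110 (10xxxxxx ✓), payload 010110.
Concatenate: 000100100010110010110 = 0x24596 (21 bits → U+24596).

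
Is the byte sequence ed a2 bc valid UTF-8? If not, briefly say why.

invalid (encodes a surrogate (U+D800–U+DFFF))

Structurally a 3-byte sequence; payload = 0xD8BC.
But 0xD8BC is in U+D800–U+DFFF, the surrogate range. Surrogates are not Unicode scalar values and are forbidden in UTF-8.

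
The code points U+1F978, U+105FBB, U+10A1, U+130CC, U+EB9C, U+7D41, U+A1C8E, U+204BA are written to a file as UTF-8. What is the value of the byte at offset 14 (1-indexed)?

0x83

1-indexed offset 14 is 0-indexed offset 13.
U+1F978 → 4-byte form F0 9F A5 B8 at offsets 0–3.
U+105FBB → 4-byte form F4 85 BE BB at offsets 4–7.
U+10A1 → 3-byte form E1 82 A1 at offsets 8–10.
U+130CC → 4-byte form F0 93 83 8C at offsets 11–14.
Offset 13 falls in char 4's range; it's byte 3 of F0 93 83 8C = 0x83.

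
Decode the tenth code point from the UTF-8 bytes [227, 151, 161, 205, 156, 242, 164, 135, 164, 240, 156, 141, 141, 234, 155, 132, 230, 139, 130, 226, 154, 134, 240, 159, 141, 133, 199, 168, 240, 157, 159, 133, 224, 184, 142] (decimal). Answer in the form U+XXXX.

Offset 0: leading byte 0xE3 = 11100011 → 3-byte char #1 = E3 97 A1.
Offset 3: leading byte 0xCD = 11001101 → 2-byte char #2 = CD 9C.
Offset 5: leading byte 0xF2 = 11110010 → 4-byte char #3 = F2 A4 87 A4.
Offset 9: leading byte 0xF0 = 11110000 → 4-byte char #4 = F0 9C 8D 8D.
Offset 13: leading byte 0xEA = 11101010 → 3-byte char #5 = EA 9B 84.
Offset 16: leading byte 0xE6 = 11100110 → 3-byte char #6 = E6 8B 82.
Offset 19: leading byte 0xE2 = 11100010 → 3-byte char #7 = E2 9A 86.
Offset 22: leading byte 0xF0 = 11110000 → 4-byte char #8 = F0 9F 8D 85.
Offset 26: leading byte 0xC7 = 11000111 → 2-byte char #9 = C7 A8.
Offset 28: leading byte 0xF0 = 11110000 → 4-byte char #10 = F0 9D 9F 85.
Leading byte 0xF0 = 11110000 matches 11110xxx → 4-byte sequence.
Byte 1: 0xF0 = 11110000, payload 000 (3 bits).
Byte 2: 0x9D = 10011101 (10xxxxxx ✓), payload 011101.
Byte 3: 0x9F = 10011111 (10xxxxxx ✓), payload 011111.
Byte 4: 0x85 = 10000101 (10xxxxxx ✓), payload 000101.
Concatenate: 000011101011111000101 = 0x1D7C5 (21 bits → U+1D7C5).

U+1D7C5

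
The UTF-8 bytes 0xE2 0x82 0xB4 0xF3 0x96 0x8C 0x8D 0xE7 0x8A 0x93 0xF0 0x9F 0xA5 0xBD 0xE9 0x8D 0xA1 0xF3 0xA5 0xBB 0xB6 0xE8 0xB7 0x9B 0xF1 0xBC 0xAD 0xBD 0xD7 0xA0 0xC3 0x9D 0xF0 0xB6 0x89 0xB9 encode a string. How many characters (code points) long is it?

Byte at offset 0: 0xE2 = 11100010 → 3-byte char (#1). Advance 3.
Byte at offset 3: 0xF3 = 11110011 → 4-byte char (#2). Advance 4.
Byte at offset 7: 0xE7 = 11100111 → 3-byte char (#3). Advance 3.
Byte at offset 10: 0xF0 = 11110000 → 4-byte char (#4). Advance 4.
Byte at offset 14: 0xE9 = 11101001 → 3-byte char (#5). Advance 3.
Byte at offset 17: 0xF3 = 11110011 → 4-byte char (#6). Advance 4.
Byte at offset 21: 0xE8 = 11101000 → 3-byte char (#7). Advance 3.
Byte at offset 24: 0xF1 = 11110001 → 4-byte char (#8). Advance 4.
Byte at offset 28: 0xD7 = 11010111 → 2-byte char (#9). Advance 2.
Byte at offset 30: 0xC3 = 11000011 → 2-byte char (#10). Advance 2.
Byte at offset 32: 0xF0 = 11110000 → 4-byte char (#11). Advance 4.
Reached end at offset 36 after 11 code points.

11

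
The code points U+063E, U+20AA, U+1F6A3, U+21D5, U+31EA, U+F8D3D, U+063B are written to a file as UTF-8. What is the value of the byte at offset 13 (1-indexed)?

0xE3

1-indexed offset 13 is 0-indexed offset 12.
U+063E → 2-byte form D8 BE at offsets 0–1.
U+20AA → 3-byte form E2 82 AA at offsets 2–4.
U+1F6A3 → 4-byte form F0 9F 9A A3 at offsets 5–8.
U+21D5 → 3-byte form E2 87 95 at offsets 9–11.
U+31EA → 3-byte form E3 87 AA at offsets 12–14.
Offset 12 falls in char 5's range; it's byte 1 of E3 87 AA = 0xE3.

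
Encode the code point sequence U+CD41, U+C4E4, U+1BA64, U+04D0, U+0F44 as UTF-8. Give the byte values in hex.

EC B5 81 EC 93 A4 F0 9B A9 A4 D3 90 E0 BD 84

U+CD41: 3-byte form → EC B5 81.
U+C4E4: 3-byte form → EC 93 A4.
U+1BA64: 4-byte form → F0 9B A9 A4.
U+04D0: 2-byte form → D3 90.
U+0F44: 3-byte form → E0 BD 84.
Concatenated (15 bytes): EC B5 81 EC 93 A4 F0 9B A9 A4 D3 90 E0 BD 84.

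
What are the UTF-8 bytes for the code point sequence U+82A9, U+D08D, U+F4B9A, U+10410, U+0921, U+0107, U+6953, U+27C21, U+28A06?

U+82A9: 3-byte form → E8 8A A9.
U+D08D: 3-byte form → ED 82 8D.
U+F4B9A: 4-byte form → F3 B4 AE 9A.
U+10410: 4-byte form → F0 90 90 90.
U+0921: 3-byte form → E0 A4 A1.
U+0107: 2-byte form → C4 87.
U+6953: 3-byte form → E6 A5 93.
U+27C21: 4-byte form → F0 A7 B0 A1.
U+28A06: 4-byte form → F0 A8 A8 86.
Concatenated (30 bytes): E8 8A A9 ED 82 8D F3 B4 AE 9A F0 90 90 90 E0 A4 A1 C4 87 E6 A5 93 F0 A7 B0 A1 F0 A8 A8 86.

E8 8A A9 ED 82 8D F3 B4 AE 9A F0 90 90 90 E0 A4 A1 C4 87 E6 A5 93 F0 A7 B0 A1 F0 A8 A8 86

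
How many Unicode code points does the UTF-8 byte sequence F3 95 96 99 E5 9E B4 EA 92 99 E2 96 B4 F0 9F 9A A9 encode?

5

Byte at offset 0: 0xF3 = 11110011 → 4-byte char (#1). Advance 4.
Byte at offset 4: 0xE5 = 11100101 → 3-byte char (#2). Advance 3.
Byte at offset 7: 0xEA = 11101010 → 3-byte char (#3). Advance 3.
Byte at offset 10: 0xE2 = 11100010 → 3-byte char (#4). Advance 3.
Byte at offset 13: 0xF0 = 11110000 → 4-byte char (#5). Advance 4.
Reached end at offset 17 after 5 code points.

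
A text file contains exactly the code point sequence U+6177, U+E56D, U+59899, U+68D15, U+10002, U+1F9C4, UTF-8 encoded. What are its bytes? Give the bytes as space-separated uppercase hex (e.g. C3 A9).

E6 85 B7 EE 95 AD F1 99 A2 99 F1 A8 B4 95 F0 90 80 82 F0 9F A7 84

U+6177: 3-byte form → E6 85 B7.
U+E56D: 3-byte form → EE 95 AD.
U+59899: 4-byte form → F1 99 A2 99.
U+68D15: 4-byte form → F1 A8 B4 95.
U+10002: 4-byte form → F0 90 80 82.
U+1F9C4: 4-byte form → F0 9F A7 84.
Concatenated (22 bytes): E6 85 B7 EE 95 AD F1 99 A2 99 F1 A8 B4 95 F0 90 80 82 F0 9F A7 84.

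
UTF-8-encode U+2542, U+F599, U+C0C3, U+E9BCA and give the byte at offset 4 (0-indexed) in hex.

0x96

U+2542 → 3-byte form E2 95 82 at offsets 0–2.
U+F599 → 3-byte form EF 96 99 at offsets 3–5.
Offset 4 falls in char 2's range; it's byte 2 of EF 96 99 = 0x96.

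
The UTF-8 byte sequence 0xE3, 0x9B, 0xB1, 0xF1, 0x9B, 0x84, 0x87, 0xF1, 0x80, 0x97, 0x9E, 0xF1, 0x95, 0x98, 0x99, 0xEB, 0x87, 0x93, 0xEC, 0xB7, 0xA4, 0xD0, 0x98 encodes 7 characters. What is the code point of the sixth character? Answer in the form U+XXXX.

U+CDE4

Offset 0: leading byte 0xE3 = 11100011 → 3-byte char #1 = E3 9B B1.
Offset 3: leading byte 0xF1 = 11110001 → 4-byte char #2 = F1 9B 84 87.
Offset 7: leading byte 0xF1 = 11110001 → 4-byte char #3 = F1 80 97 9E.
Offset 11: leading byte 0xF1 = 11110001 → 4-byte char #4 = F1 95 98 99.
Offset 15: leading byte 0xEB = 11101011 → 3-byte char #5 = EB 87 93.
Offset 18: leading byte 0xEC = 11101100 → 3-byte char #6 = EC B7 A4.
Leading byte 0xEC = 11101100 matches 1110xxxx → 3-byte sequence.
Byte 1: 0xEC = 11101100, payload 1100 (4 bits).
Byte 2: 0xB7 = 10110111 (10xxxxxx ✓), payload 110111.
Byte 3: 0xA4 = 10100100 (10xxxxxx ✓), payload 100100.
Concatenate: 1100110111100100 = 0xCDE4 (16 bits → U+CDE4).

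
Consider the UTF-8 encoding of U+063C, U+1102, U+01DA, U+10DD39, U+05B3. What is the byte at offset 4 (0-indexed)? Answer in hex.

0x82

U+063C → 2-byte form D8 BC at offsets 0–1.
U+1102 → 3-byte form E1 84 82 at offsets 2–4.
Offset 4 falls in char 2's range; it's byte 3 of E1 84 82 = 0x82.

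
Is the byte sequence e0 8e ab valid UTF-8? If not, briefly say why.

invalid (overlong encoding)

Leading byte 0xE0 = 11100000 → 3-byte form.
Continuation bytes all match 10xxxxxx. Payload decodes to 0x3AB.
But 0x3AB < 0x800, the minimum for a 3-byte sequence — this is an overlong encoding.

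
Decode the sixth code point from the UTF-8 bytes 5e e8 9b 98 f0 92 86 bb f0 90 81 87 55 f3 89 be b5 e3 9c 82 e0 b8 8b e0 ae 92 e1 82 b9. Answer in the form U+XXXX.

U+C9FB5

Offset 0: leading byte 0x5E = 01011110 → 1-byte char #1 = 5E.
Offset 1: leading byte 0xE8 = 11101000 → 3-byte char #2 = E8 9B 98.
Offset 4: leading byte 0xF0 = 11110000 → 4-byte char #3 = F0 92 86 BB.
Offset 8: leading byte 0xF0 = 11110000 → 4-byte char #4 = F0 90 81 87.
Offset 12: leading byte 0x55 = 01010101 → 1-byte char #5 = 55.
Offset 13: leading byte 0xF3 = 11110011 → 4-byte char #6 = F3 89 BE B5.
Leading byte 0xF3 = 11110011 matches 11110xxx → 4-byte sequence.
Byte 1: 0xF3 = 11110011, payload 011 (3 bits).
Byte 2: 0x89 = 10001001 (10xxxxxx ✓), payload 001001.
Byte 3: 0xBE = 10111110 (10xxxxxx ✓), payload 111110.
Byte 4: 0xB5 = 10110101 (10xxxxxx ✓), payload 110101.
Concatenate: 011001001111110110101 = 0xC9FB5 (21 bits → U+C9FB5).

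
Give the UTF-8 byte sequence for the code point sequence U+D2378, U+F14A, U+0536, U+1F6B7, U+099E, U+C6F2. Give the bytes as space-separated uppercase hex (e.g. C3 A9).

F3 92 8D B8 EF 85 8A D4 B6 F0 9F 9A B7 E0 A6 9E EC 9B B2

U+D2378: 4-byte form → F3 92 8D B8.
U+F14A: 3-byte form → EF 85 8A.
U+0536: 2-byte form → D4 B6.
U+1F6B7: 4-byte form → F0 9F 9A B7.
U+099E: 3-byte form → E0 A6 9E.
U+C6F2: 3-byte form → EC 9B B2.
Concatenated (19 bytes): F3 92 8D B8 EF 85 8A D4 B6 F0 9F 9A B7 E0 A6 9E EC 9B B2.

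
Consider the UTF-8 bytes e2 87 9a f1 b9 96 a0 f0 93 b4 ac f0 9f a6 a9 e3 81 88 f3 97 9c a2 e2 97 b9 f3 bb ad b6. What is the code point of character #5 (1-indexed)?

Offset 0: leading byte 0xE2 = 11100010 → 3-byte char #1 = E2 87 9A.
Offset 3: leading byte 0xF1 = 11110001 → 4-byte char #2 = F1 B9 96 A0.
Offset 7: leading byte 0xF0 = 11110000 → 4-byte char #3 = F0 93 B4 AC.
Offset 11: leading byte 0xF0 = 11110000 → 4-byte char #4 = F0 9F A6 A9.
Offset 15: leading byte 0xE3 = 11100011 → 3-byte char #5 = E3 81 88.
Leading byte 0xE3 = 11100011 matches 1110xxxx → 3-byte sequence.
Byte 1: 0xE3 = 11100011, payload 0011 (4 bits).
Byte 2: 0x81 = 10000001 (10xxxxxx ✓), payload 000001.
Byte 3: 0x88 = 10001000 (10xxxxxx ✓), payload 001000.
Concatenate: 0011000001001000 = 0x3048 (16 bits → U+3048).

U+3048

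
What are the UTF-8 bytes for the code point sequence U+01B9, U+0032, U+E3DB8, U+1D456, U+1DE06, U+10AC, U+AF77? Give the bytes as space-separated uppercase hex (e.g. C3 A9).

U+01B9: 2-byte form → C6 B9.
U+0032: 1-byte form → 32.
U+E3DB8: 4-byte form → F3 A3 B6 B8.
U+1D456: 4-byte form → F0 9D 91 96.
U+1DE06: 4-byte form → F0 9D B8 86.
U+10AC: 3-byte form → E1 82 AC.
U+AF77: 3-byte form → EA BD B7.
Concatenated (21 bytes): C6 B9 32 F3 A3 B6 B8 F0 9D 91 96 F0 9D B8 86 E1 82 AC EA BD B7.

C6 B9 32 F3 A3 B6 B8 F0 9D 91 96 F0 9D B8 86 E1 82 AC EA BD B7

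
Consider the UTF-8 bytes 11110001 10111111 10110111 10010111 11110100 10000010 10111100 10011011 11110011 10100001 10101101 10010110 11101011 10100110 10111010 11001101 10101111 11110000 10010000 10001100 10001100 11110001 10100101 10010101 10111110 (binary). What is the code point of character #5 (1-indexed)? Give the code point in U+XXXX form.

U+036F

Offset 0: leading byte 0xF1 = 11110001 → 4-byte char #1 = F1 BF B7 97.
Offset 4: leading byte 0xF4 = 11110100 → 4-byte char #2 = F4 82 BC 9B.
Offset 8: leading byte 0xF3 = 11110011 → 4-byte char #3 = F3 A1 AD 96.
Offset 12: leading byte 0xEB = 11101011 → 3-byte char #4 = EB A6 BA.
Offset 15: leading byte 0xCD = 11001101 → 2-byte char #5 = CD AF.
Leading byte 0xCD = 11001101 matches 110xxxxx → 2-byte sequence.
Byte 1: 0xCD = 11001101, payload 01101 (5 bits).
Byte 2: 0xAF = 10101111 (10xxxxxx ✓), payload 101111.
Concatenate: 01101101111 = 0x36F (11 bits → U+036F).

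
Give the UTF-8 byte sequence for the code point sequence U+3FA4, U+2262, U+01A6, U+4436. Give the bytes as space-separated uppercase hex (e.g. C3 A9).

U+3FA4: 3-byte form → E3 BE A4.
U+2262: 3-byte form → E2 89 A2.
U+01A6: 2-byte form → C6 A6.
U+4436: 3-byte form → E4 90 B6.
Concatenated (11 bytes): E3 BE A4 E2 89 A2 C6 A6 E4 90 B6.

E3 BE A4 E2 89 A2 C6 A6 E4 90 B6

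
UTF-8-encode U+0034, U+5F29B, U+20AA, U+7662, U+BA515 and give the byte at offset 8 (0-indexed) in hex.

0xE7

U+0034 → 1-byte form 34 at offsets 0–0.
U+5F29B → 4-byte form F1 9F 8A 9B at offsets 1–4.
U+20AA → 3-byte form E2 82 AA at offsets 5–7.
U+7662 → 3-byte form E7 99 A2 at offsets 8–10.
Offset 8 falls in char 4's range; it's byte 1 of E7 99 A2 = 0xE7.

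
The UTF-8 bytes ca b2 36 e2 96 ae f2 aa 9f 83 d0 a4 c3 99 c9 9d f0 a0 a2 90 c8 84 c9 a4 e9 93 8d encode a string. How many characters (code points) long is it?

Byte at offset 0: 0xCA = 11001010 → 2-byte char (#1). Advance 2.
Byte at offset 2: 0x36 = 00110110 → 1-byte char (#2). Advance 1.
Byte at offset 3: 0xE2 = 11100010 → 3-byte char (#3). Advance 3.
Byte at offset 6: 0xF2 = 11110010 → 4-byte char (#4). Advance 4.
Byte at offset 10: 0xD0 = 11010000 → 2-byte char (#5). Advance 2.
Byte at offset 12: 0xC3 = 11000011 → 2-byte char (#6). Advance 2.
Byte at offset 14: 0xC9 = 11001001 → 2-byte char (#7). Advance 2.
Byte at offset 16: 0xF0 = 11110000 → 4-byte char (#8). Advance 4.
Byte at offset 20: 0xC8 = 11001000 → 2-byte char (#9). Advance 2.
Byte at offset 22: 0xC9 = 11001001 → 2-byte char (#10). Advance 2.
Byte at offset 24: 0xE9 = 11101001 → 3-byte char (#11). Advance 3.
Reached end at offset 27 after 11 code points.

11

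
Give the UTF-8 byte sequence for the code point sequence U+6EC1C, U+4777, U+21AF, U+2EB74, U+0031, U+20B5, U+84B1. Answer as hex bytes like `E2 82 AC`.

U+6EC1C: 4-byte form → F1 AE B0 9C.
U+4777: 3-byte form → E4 9D B7.
U+21AF: 3-byte form → E2 86 AF.
U+2EB74: 4-byte form → F0 AE AD B4.
U+0031: 1-byte form → 31.
U+20B5: 3-byte form → E2 82 B5.
U+84B1: 3-byte form → E8 92 B1.
Concatenated (21 bytes): F1 AE B0 9C E4 9D B7 E2 86 AF F0 AE AD B4 31 E2 82 B5 E8 92 B1.

F1 AE B0 9C E4 9D B7 E2 86 AF F0 AE AD B4 31 E2 82 B5 E8 92 B1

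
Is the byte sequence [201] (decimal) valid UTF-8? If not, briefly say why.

invalid (sequence truncated)

Leading byte 0xC9 = 11001001 → 2-byte form, but only 1 byte is present.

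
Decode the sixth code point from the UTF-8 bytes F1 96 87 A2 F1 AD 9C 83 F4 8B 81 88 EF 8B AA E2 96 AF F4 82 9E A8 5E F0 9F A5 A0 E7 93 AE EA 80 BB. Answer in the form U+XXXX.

Offset 0: leading byte 0xF1 = 11110001 → 4-byte char #1 = F1 96 87 A2.
Offset 4: leading byte 0xF1 = 11110001 → 4-byte char #2 = F1 AD 9C 83.
Offset 8: leading byte 0xF4 = 11110100 → 4-byte char #3 = F4 8B 81 88.
Offset 12: leading byte 0xEF = 11101111 → 3-byte char #4 = EF 8B AA.
Offset 15: leading byte 0xE2 = 11100010 → 3-byte char #5 = E2 96 AF.
Offset 18: leading byte 0xF4 = 11110100 → 4-byte char #6 = F4 82 9E A8.
Leading byte 0xF4 = 11110100 matches 11110xxx → 4-byte sequence.
Byte 1: 0xF4 = 11110100, payload 100 (3 bits).
Byte 2: 0x82 = 10000010 (10xxxxxx ✓), payload 000010.
Byte 3: 0x9E = 10011110 (10xxxxxx ✓), payload 011110.
Byte 4: 0xA8 = 10101000 (10xxxxxx ✓), payload 101000.
Concatenate: 100000010011110101000 = 0x1027A8 (21 bits → U+1027A8).

U+1027A8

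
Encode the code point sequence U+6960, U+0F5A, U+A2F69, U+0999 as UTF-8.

E6 A5 A0 E0 BD 9A F2 A2 BD A9 E0 A6 99

U+6960: 3-byte form → E6 A5 A0.
U+0F5A: 3-byte form → E0 BD 9A.
U+A2F69: 4-byte form → F2 A2 BD A9.
U+0999: 3-byte form → E0 A6 99.
Concatenated (13 bytes): E6 A5 A0 E0 BD 9A F2 A2 BD A9 E0 A6 99.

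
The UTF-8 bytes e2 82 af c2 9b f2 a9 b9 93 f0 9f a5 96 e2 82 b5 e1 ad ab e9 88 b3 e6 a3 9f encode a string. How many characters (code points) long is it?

8

Byte at offset 0: 0xE2 = 11100010 → 3-byte char (#1). Advance 3.
Byte at offset 3: 0xC2 = 11000010 → 2-byte char (#2). Advance 2.
Byte at offset 5: 0xF2 = 11110010 → 4-byte char (#3). Advance 4.
Byte at offset 9: 0xF0 = 11110000 → 4-byte char (#4). Advance 4.
Byte at offset 13: 0xE2 = 11100010 → 3-byte char (#5). Advance 3.
Byte at offset 16: 0xE1 = 11100001 → 3-byte char (#6). Advance 3.
Byte at offset 19: 0xE9 = 11101001 → 3-byte char (#7). Advance 3.
Byte at offset 22: 0xE6 = 11100110 → 3-byte char (#8). Advance 3.
Reached end at offset 25 after 8 code points.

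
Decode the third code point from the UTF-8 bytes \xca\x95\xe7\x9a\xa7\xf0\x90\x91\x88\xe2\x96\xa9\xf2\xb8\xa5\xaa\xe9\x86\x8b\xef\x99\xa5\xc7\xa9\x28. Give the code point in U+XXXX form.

U+10448

Offset 0: leading byte 0xCA = 11001010 → 2-byte char #1 = CA 95.
Offset 2: leading byte 0xE7 = 11100111 → 3-byte char #2 = E7 9A A7.
Offset 5: leading byte 0xF0 = 11110000 → 4-byte char #3 = F0 90 91 88.
Leading byte 0xF0 = 11110000 matches 11110xxx → 4-byte sequence.
Byte 1: 0xF0 = 11110000, payload 000 (3 bits).
Byte 2: 0x90 = 10010000 (10xxxxxx ✓), payload 010000.
Byte 3: 0x91 = 10010001 (10xxxxxx ✓), payload 010001.
Byte 4: 0x88 = 10001000 (10xxxxxx ✓), payload 001000.
Concatenate: 000010000010001001000 = 0x10448 (21 bits → U+10448).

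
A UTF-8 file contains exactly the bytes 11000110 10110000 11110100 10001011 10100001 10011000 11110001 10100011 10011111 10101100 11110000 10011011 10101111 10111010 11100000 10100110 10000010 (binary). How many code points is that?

Byte at offset 0: 0xC6 = 11000110 → 2-byte char (#1). Advance 2.
Byte at offset 2: 0xF4 = 11110100 → 4-byte char (#2). Advance 4.
Byte at offset 6: 0xF1 = 11110001 → 4-byte char (#3). Advance 4.
Byte at offset 10: 0xF0 = 11110000 → 4-byte char (#4). Advance 4.
Byte at offset 14: 0xE0 = 11100000 → 3-byte char (#5). Advance 3.
Reached end at offset 17 after 5 code points.

5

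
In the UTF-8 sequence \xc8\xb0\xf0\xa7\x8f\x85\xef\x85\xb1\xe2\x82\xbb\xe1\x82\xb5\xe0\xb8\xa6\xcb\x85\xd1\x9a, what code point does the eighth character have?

U+045A

Offset 0: leading byte 0xC8 = 11001000 → 2-byte char #1 = C8 B0.
Offset 2: leading byte 0xF0 = 11110000 → 4-byte char #2 = F0 A7 8F 85.
Offset 6: leading byte 0xEF = 11101111 → 3-byte char #3 = EF 85 B1.
Offset 9: leading byte 0xE2 = 11100010 → 3-byte char #4 = E2 82 BB.
Offset 12: leading byte 0xE1 = 11100001 → 3-byte char #5 = E1 82 B5.
Offset 15: leading byte 0xE0 = 11100000 → 3-byte char #6 = E0 B8 A6.
Offset 18: leading byte 0xCB = 11001011 → 2-byte char #7 = CB 85.
Offset 20: leading byte 0xD1 = 11010001 → 2-byte char #8 = D1 9A.
Leading byte 0xD1 = 11010001 matches 110xxxxx → 2-byte sequence.
Byte 1: 0xD1 = 11010001, payload 10001 (5 bits).
Byte 2: 0x9A = 10011010 (10xxxxxx ✓), payload 011010.
Concatenate: 10001011010 = 0x45A (11 bits → U+045A).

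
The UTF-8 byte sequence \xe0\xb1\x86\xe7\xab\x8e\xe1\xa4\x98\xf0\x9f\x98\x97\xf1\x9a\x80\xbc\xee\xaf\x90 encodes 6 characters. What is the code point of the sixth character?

U+EBD0

Offset 0: leading byte 0xE0 = 11100000 → 3-byte char #1 = E0 B1 86.
Offset 3: leading byte 0xE7 = 11100111 → 3-byte char #2 = E7 AB 8E.
Offset 6: leading byte 0xE1 = 11100001 → 3-byte char #3 = E1 A4 98.
Offset 9: leading byte 0xF0 = 11110000 → 4-byte char #4 = F0 9F 98 97.
Offset 13: leading byte 0xF1 = 11110001 → 4-byte char #5 = F1 9A 80 BC.
Offset 17: leading byte 0xEE = 11101110 → 3-byte char #6 = EE AF 90.
Leading byte 0xEE = 11101110 matches 1110xxxx → 3-byte sequence.
Byte 1: 0xEE = 11101110, payload 1110 (4 bits).
Byte 2: 0xAF = 10101111 (10xxxxxx ✓), payload 101111.
Byte 3: 0x90 = 10010000 (10xxxxxx ✓), payload 010000.
Concatenate: 1110101111010000 = 0xEBD0 (16 bits → U+EBD0).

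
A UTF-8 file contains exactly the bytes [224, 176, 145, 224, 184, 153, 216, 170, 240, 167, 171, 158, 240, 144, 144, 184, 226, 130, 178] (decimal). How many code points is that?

Byte at offset 0: 0xE0 = 11100000 → 3-byte char (#1). Advance 3.
Byte at offset 3: 0xE0 = 11100000 → 3-byte char (#2). Advance 3.
Byte at offset 6: 0xD8 = 11011000 → 2-byte char (#3). Advance 2.
Byte at offset 8: 0xF0 = 11110000 → 4-byte char (#4). Advance 4.
Byte at offset 12: 0xF0 = 11110000 → 4-byte char (#5). Advance 4.
Byte at offset 16: 0xE2 = 11100010 → 3-byte char (#6). Advance 3.
Reached end at offset 19 after 6 code points.

6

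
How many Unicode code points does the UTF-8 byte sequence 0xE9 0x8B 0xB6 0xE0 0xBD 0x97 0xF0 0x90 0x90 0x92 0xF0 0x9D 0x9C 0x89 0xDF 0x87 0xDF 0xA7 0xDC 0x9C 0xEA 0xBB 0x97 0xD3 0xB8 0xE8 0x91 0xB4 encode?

Byte at offset 0: 0xE9 = 11101001 → 3-byte char (#1). Advance 3.
Byte at offset 3: 0xE0 = 11100000 → 3-byte char (#2). Advance 3.
Byte at offset 6: 0xF0 = 11110000 → 4-byte char (#3). Advance 4.
Byte at offset 10: 0xF0 = 11110000 → 4-byte char (#4). Advance 4.
Byte at offset 14: 0xDF = 11011111 → 2-byte char (#5). Advance 2.
Byte at offset 16: 0xDF = 11011111 → 2-byte char (#6). Advance 2.
Byte at offset 18: 0xDC = 11011100 → 2-byte char (#7). Advance 2.
Byte at offset 20: 0xEA = 11101010 → 3-byte char (#8). Advance 3.
Byte at offset 23: 0xD3 = 11010011 → 2-byte char (#9). Advance 2.
Byte at offset 25: 0xE8 = 11101000 → 3-byte char (#10). Advance 3.
Reached end at offset 28 after 10 code points.

10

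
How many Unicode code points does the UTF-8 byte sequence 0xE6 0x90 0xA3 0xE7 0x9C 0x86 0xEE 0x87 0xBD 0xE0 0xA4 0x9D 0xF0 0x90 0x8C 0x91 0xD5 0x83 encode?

Byte at offset 0: 0xE6 = 11100110 → 3-byte char (#1). Advance 3.
Byte at offset 3: 0xE7 = 11100111 → 3-byte char (#2). Advance 3.
Byte at offset 6: 0xEE = 11101110 → 3-byte char (#3). Advance 3.
Byte at offset 9: 0xE0 = 11100000 → 3-byte char (#4). Advance 3.
Byte at offset 12: 0xF0 = 11110000 → 4-byte char (#5). Advance 4.
Byte at offset 16: 0xD5 = 11010101 → 2-byte char (#6). Advance 2.
Reached end at offset 18 after 6 code points.

6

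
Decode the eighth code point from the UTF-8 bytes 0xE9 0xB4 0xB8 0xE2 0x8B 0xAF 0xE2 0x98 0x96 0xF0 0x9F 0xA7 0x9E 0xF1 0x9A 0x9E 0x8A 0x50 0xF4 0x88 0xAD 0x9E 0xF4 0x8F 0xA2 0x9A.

Offset 0: leading byte 0xE9 = 11101001 → 3-byte char #1 = E9 B4 B8.
Offset 3: leading byte 0xE2 = 11100010 → 3-byte char #2 = E2 8B AF.
Offset 6: leading byte 0xE2 = 11100010 → 3-byte char #3 = E2 98 96.
Offset 9: leading byte 0xF0 = 11110000 → 4-byte char #4 = F0 9F A7 9E.
Offset 13: leading byte 0xF1 = 11110001 → 4-byte char #5 = F1 9A 9E 8A.
Offset 17: leading byte 0x50 = 01010000 → 1-byte char #6 = 50.
Offset 18: leading byte 0xF4 = 11110100 → 4-byte char #7 = F4 88 AD 9E.
Offset 22: leading byte 0xF4 = 11110100 → 4-byte char #8 = F4 8F A2 9A.
Leading byte 0xF4 = 11110100 matches 11110xxx → 4-byte sequence.
Byte 1: 0xF4 = 11110100, payload 100 (3 bits).
Byte 2: 0x8F = 10001111 (10xxxxxx ✓), payload 001111.
Byte 3: 0xA2 = 10100010 (10xxxxxx ✓), payload 100010.
Byte 4: 0x9A = 10011010 (10xxxxxx ✓), payload 011010.
Concatenate: 100001111100010011010 = 0x10F89A (21 bits → U+10F89A).

U+10F89A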